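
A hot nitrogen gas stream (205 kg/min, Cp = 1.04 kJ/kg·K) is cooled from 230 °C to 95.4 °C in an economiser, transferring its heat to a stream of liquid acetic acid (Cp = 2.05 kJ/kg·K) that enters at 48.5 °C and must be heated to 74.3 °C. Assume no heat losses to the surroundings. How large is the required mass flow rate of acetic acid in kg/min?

ṁ_c = 543 kg/min

Heat released by hot stream: Q = 205 × 1.04 × (230 − 95.4) = 28697 kJ/min
Energy balance on cold side (adiabatic exchanger): Q = ṁ_c·Cp_c·(T_c,out − T_c,in)
ṁ_c = 28697 / [2.05 × (74.3 − 48.5)] = 542.57 kg/min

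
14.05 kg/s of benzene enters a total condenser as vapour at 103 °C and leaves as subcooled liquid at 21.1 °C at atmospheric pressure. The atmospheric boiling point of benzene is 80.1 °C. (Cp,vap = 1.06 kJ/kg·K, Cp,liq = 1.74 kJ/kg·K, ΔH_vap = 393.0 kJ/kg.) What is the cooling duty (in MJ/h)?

vapour 103→80.1 °C: -24.274 kJ/kg
condensation at 80.1 °C: -393 kJ/kg
liquid 80.1→21.1 °C: -102.66 kJ/kg
Δh = -24.274 + -393 + -102.66 = -519.93 kJ/kg
Q = ṁ·Δh = 14.05 kg/s × -519.93 kJ/kg = -7305.1 kJ/s
|Q| = 7305.1 kW = 26298 MJ/h

Q_c = 26300 MJ/h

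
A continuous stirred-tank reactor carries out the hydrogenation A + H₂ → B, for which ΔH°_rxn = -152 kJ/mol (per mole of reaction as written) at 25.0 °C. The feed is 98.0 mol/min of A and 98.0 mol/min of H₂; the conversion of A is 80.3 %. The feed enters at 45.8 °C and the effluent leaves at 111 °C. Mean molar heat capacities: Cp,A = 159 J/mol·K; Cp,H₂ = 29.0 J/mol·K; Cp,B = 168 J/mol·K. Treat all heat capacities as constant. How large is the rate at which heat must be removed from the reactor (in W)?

Q_out = 182000 W

Extent of reaction ξ = 0.803 × 98.0 = 78.694 mol/min
Reaction term: ξ·ΔH°_rxn = 78.694 × -152 = -11961 kJ/min
Sensible, feed 45.8→25 °C: -383.22 kJ/min
Outlet flows (mol/min): A 19.306, H₂ 19.306, B 78.694
Sensible, products 25→111 °C: 1449.1 kJ/min
Q = ΔH = -10896 kJ/min = -181.59 kW
Heat removed = 181590 W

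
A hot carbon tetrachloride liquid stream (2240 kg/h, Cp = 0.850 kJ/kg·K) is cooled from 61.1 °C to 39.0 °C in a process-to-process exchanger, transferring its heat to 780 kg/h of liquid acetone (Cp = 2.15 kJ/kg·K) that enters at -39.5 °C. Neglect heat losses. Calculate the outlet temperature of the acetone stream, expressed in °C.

Heat released by hot stream: Q = 2240 × 0.850 × (61.1 − 39.0) = 42078 kJ/h
Energy balance on cold side (adiabatic exchanger): Q = ṁ_c·Cp_c·(T_c,out − T_c,in)
T_c,out = -39.5 + 42078/(780 × 2.15) = -14.409 °C

T_c,out = -14.4 °C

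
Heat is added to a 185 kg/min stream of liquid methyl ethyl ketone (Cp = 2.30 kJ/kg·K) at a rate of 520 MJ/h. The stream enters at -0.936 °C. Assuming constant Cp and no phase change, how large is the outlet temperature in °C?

Q = 520 MJ/h = 8666.7 kJ/min
ΔT = Q/(ṁ·Cp) = 8666.7/(185×2.30) = 20.368 K
T_out = -0.936 + 20.368 = 19.432 °C

T_out = 19.4 °C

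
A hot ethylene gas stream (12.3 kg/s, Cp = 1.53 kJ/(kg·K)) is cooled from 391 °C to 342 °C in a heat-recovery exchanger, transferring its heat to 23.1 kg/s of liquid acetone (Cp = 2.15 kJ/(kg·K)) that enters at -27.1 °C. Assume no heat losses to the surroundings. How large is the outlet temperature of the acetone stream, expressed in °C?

T_c,out = -8.53 °C

Heat released by hot stream: Q = 12.3 × 1.53 × (391 − 342) = 922.13 kJ/s
Energy balance on cold side (adiabatic exchanger): Q = ṁ_c·Cp_c·(T_c,out − T_c,in)
T_c,out = -27.1 + 922.13/(23.1 × 2.15) = -8.533 °C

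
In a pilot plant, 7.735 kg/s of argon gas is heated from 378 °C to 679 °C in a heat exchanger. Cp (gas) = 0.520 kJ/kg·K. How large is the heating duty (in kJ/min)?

Q = ṁ·Cp·ΔT = 7.735 × 0.520 × (679 − 378) = 1210.7 kJ/s
Heating duty = 72641 kJ/min

Q = 72600 kJ/min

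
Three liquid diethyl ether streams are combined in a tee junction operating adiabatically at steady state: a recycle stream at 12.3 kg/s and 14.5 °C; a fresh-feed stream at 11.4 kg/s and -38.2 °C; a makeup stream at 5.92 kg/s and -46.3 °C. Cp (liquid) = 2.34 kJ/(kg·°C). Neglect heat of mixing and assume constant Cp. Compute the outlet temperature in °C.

Energy balance with Q = 0: Σ ṁᵢCp,ᵢ(T_out − Tᵢ) = 0
T_out = Σ ṁᵢCp,ᵢTᵢ / Σ ṁᵢCp,ᵢ
      = -1243.1 / 69.311 = -17.935 °C

T_out = -17.9 °C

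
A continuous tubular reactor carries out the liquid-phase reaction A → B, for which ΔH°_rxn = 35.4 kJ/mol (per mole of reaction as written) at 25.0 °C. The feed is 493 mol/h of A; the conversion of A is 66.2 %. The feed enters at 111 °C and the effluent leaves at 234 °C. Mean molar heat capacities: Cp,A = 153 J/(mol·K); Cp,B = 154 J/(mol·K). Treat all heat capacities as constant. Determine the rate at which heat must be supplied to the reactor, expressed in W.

Extent of reaction ξ = 0.662 × 493 = 326.37 mol/h
Reaction term: ξ·ΔH°_rxn = 326.37 × 35.4 = 11553 kJ/h
Sensible, feed 111→25 °C: -6486.9 kJ/h
Outlet flows (mol/h): A 166.63, B 326.37
Sensible, products 25→234 °C: 15833 kJ/h
Q = ΔH = 20899 kJ/h = 5.8054 kW
Heat supplied = 5805.4 W

Q_in = 5810 W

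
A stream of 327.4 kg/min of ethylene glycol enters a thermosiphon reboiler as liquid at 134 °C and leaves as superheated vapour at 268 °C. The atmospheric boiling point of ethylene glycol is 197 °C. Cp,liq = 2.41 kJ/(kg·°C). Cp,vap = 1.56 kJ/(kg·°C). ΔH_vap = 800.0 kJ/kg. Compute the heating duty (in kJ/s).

liquid 134→197 °C: 151.83 kJ/kg
vaporisation at 197 °C: 800 kJ/kg
vapour 197→268 °C: 110.76 kJ/kg
Δh = 151.83 + 800 + 110.76 = 1062.6 kJ/kg
Q = ṁ·Δh = 327.4 kg/min × 1062.6 kJ/kg = 347890 kJ/min
|Q| = 5798.2 kW

Q = 5800 kJ/s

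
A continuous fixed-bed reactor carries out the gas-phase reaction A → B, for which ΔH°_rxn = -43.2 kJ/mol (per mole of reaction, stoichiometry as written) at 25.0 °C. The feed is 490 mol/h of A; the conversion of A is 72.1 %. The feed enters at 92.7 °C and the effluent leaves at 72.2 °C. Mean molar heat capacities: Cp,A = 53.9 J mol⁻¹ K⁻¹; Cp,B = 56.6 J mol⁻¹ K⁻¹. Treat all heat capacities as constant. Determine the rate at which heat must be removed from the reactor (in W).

Q_out = 4380 W

Extent of reaction ξ = 0.721 × 490 = 353.29 mol/h
Reaction term: ξ·ΔH°_rxn = 353.29 × -43.2 = -15262 kJ/h
Sensible, feed 92.7→25 °C: -1788 kJ/h
Outlet flows (mol/h): A 136.71, B 353.29
Sensible, products 25→72.2 °C: 1291.6 kJ/h
Q = ΔH = -15759 kJ/h = -4.3774 kW
Heat removed = 4377.4 W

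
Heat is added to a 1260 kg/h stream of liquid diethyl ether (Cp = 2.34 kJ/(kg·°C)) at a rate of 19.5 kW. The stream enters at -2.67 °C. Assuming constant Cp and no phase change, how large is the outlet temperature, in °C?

T_out = 21.1 °C

Q = 19.5 kW = 70200 kJ/h
ΔT = Q/(ṁ·Cp) = 70200/(1260×2.34) = 23.81 K
T_out = -2.67 + 23.81 = 21.14 °C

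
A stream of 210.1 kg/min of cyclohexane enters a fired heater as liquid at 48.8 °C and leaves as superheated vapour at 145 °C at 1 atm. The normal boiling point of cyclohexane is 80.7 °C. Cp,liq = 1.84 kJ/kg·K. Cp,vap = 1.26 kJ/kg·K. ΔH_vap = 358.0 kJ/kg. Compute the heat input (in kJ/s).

liquid 48.8→80.7 °C: 58.696 kJ/kg
vaporisation at 80.7 °C: 358 kJ/kg
vapour 80.7→145 °C: 81.018 kJ/kg
Δh = 58.696 + 358 + 81.018 = 497.71 kJ/kg
Q = ṁ·Δh = 210.1 kg/min × 497.71 kJ/kg = 104570 kJ/min
|Q| = 1742.8 kW

Q = 1740 kJ/s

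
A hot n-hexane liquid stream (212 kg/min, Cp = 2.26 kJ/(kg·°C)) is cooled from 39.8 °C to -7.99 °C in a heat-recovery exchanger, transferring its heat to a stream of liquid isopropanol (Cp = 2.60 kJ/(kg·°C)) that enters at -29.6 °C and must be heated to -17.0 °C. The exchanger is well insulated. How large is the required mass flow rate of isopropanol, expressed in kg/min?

Heat released by hot stream: Q = 212 × 2.26 × (39.8 − -7.99) = 22897 kJ/min
Energy balance on cold side (adiabatic exchanger): Q = ṁ_c·Cp_c·(T_c,out − T_c,in)
ṁ_c = 22897 / [2.60 × (-17.0 − -29.6)] = 698.94 kg/min

ṁ_c = 699 kg/min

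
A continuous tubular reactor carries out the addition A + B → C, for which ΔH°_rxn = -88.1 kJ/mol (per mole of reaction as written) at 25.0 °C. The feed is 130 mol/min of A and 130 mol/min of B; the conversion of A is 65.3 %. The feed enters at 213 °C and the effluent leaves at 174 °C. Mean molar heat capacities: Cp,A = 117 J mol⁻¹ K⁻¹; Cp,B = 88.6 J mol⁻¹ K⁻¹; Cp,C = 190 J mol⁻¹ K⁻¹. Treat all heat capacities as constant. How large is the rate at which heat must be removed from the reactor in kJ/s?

Q_out = 145 kJ/s

Extent of reaction ξ = 0.653 × 130 = 84.89 mol/min
Reaction term: ξ·ΔH°_rxn = 84.89 × -88.1 = -7478.8 kJ/min
Sensible, feed 213→25 °C: -5024.9 kJ/min
Outlet flows (mol/min): A 45.11, B 45.11, C 84.89
Sensible, products 25→174 °C: 3785.2 kJ/min
Q = ΔH = -8718.5 kJ/min = -145.31 kW
Heat removed = 145.31 kJ/s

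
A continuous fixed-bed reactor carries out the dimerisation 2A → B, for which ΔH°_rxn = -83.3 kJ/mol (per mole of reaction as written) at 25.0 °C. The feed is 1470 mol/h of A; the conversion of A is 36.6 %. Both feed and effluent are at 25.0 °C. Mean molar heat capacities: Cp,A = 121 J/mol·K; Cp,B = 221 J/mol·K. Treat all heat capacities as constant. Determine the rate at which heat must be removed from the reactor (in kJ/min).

Q_out = 373 kJ/min

Extent of reaction ξ = 0.366 × 1470 / 2 = 269.01 mol/h
Reaction term: ξ·ΔH°_rxn = 269.01 × -83.3 = -22409 kJ/h
Q = ΔH = -22409 kJ/h = -6.2246 kW
Heat removed = 373.48 kJ/min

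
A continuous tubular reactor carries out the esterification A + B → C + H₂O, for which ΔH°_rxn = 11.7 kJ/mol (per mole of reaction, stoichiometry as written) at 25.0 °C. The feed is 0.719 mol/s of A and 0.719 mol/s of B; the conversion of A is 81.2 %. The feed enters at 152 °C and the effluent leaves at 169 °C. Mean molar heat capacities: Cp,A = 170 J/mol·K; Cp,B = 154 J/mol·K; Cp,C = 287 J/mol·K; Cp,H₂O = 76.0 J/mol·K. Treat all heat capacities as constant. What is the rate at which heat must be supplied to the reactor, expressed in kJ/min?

Q_in = 844 kJ/min

Extent of reaction ξ = 0.812 × 0.719 = 0.58383 mol/s
Reaction term: ξ·ΔH°_rxn = 0.58383 × 11.7 = 6.8308 kJ/s
Sensible, feed 152→25 °C: -29.585 kJ/s
Outlet flows (mol/s): A 0.13517, B 0.13517, C 0.58383, H₂O 0.58383
Sensible, products 25→169 °C: 36.824 kJ/s
Q = ΔH = 14.07 kJ/s = 14.07 kW
Heat supplied = 844.19 kJ/min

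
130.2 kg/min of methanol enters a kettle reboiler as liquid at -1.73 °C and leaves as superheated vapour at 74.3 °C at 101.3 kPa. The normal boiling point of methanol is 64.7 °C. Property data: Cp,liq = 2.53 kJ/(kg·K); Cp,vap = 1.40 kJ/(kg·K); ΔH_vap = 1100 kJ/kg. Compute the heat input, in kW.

liquid -1.73→64.7 °C: 168.07 kJ/kg
vaporisation at 64.7 °C: 1100 kJ/kg
vapour 64.7→74.3 °C: 13.44 kJ/kg
Δh = 168.07 + 1100 + 13.44 = 1281.5 kJ/kg
Q = ṁ·Δh = 130.2 kg/min × 1281.5 kJ/kg = 166850 kJ/min
|Q| = 2780.9 kW

Q = 2780 kW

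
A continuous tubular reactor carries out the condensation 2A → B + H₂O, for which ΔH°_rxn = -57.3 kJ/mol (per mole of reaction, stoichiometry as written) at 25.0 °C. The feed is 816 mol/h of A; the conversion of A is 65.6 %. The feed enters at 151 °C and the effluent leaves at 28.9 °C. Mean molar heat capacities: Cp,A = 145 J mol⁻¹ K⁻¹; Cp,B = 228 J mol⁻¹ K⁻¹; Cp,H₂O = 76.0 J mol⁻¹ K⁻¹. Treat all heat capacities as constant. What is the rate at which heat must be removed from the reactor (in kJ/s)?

Q_out = 8.27 kJ/s

Extent of reaction ξ = 0.656 × 816 / 2 = 267.65 mol/h
Reaction term: ξ·ΔH°_rxn = 267.65 × -57.3 = -15336 kJ/h
Sensible, feed 151→25 °C: -14908 kJ/h
Outlet flows (mol/h): A 280.7, B 267.65, H₂O 267.65
Sensible, products 25→28.9 °C: 476.06 kJ/h
Q = ΔH = -29768 kJ/h = -8.269 kW
Heat removed = 8.269 kJ/s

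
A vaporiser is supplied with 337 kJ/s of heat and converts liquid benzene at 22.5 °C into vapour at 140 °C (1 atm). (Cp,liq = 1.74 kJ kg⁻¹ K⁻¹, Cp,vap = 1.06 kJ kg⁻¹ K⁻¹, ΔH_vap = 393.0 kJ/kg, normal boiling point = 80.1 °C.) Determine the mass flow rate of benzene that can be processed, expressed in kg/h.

Δh = 1.74×(80.1−22.5) + 393.0 + 1.06×(140−80.1) = 556.72 kJ/kg
Q = 337 kJ/s = 337 kJ/s = 1.2132e+06 kJ/h
ṁ = Q/Δh = 1.2132e+06 / 556.72 = 2179.2 kg/h

ṁ = 2180 kg/h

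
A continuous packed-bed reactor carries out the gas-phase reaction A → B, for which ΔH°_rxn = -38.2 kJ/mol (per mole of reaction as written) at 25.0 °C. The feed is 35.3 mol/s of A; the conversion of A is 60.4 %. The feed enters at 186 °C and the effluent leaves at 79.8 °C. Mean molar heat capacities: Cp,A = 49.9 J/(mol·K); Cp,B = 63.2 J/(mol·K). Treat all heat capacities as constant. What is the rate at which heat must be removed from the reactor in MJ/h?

Extent of reaction ξ = 0.604 × 35.3 = 21.321 mol/s
Reaction term: ξ·ΔH°_rxn = 21.321 × -38.2 = -814.47 kJ/s
Sensible, feed 186→25 °C: -283.6 kJ/s
Outlet flows (mol/s): A 13.979, B 21.321
Sensible, products 25→79.8 °C: 112.07 kJ/s
Q = ΔH = -986 kJ/s = -986 kW
Heat removed = 3549.6 MJ/h

Q_out = 3550 MJ/h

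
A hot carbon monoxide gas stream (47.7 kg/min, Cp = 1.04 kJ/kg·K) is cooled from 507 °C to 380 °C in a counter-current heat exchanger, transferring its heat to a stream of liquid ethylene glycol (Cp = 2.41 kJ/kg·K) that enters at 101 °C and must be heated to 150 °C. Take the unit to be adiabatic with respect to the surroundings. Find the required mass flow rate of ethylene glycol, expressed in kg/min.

Heat released by hot stream: Q = 47.7 × 1.04 × (507 − 380) = 6300.2 kJ/min
Energy balance on cold side (adiabatic exchanger): Q = ṁ_c·Cp_c·(T_c,out − T_c,in)
ṁ_c = 6300.2 / [2.41 × (150 − 101)] = 53.351 kg/min

ṁ_c = 53.4 kg/min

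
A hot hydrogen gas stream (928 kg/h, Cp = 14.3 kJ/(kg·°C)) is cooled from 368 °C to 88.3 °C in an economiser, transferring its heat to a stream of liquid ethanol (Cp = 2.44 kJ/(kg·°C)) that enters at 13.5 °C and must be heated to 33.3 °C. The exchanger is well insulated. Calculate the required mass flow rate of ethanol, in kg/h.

ṁ_c = 76800 kg/h

Heat released by hot stream: Q = 928 × 14.3 × (368 − 88.3) = 3.7117e+06 kJ/h
Energy balance on cold side (adiabatic exchanger): Q = ṁ_c·Cp_c·(T_c,out − T_c,in)
ṁ_c = 3.7117e+06 / [2.44 × (33.3 − 13.5)] = 76828 kg/h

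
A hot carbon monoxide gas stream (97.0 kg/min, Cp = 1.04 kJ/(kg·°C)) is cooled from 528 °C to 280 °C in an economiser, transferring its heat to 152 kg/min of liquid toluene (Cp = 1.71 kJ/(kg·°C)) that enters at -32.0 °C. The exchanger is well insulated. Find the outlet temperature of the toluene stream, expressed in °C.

T_c,out = 64.3 °C

Heat released by hot stream: Q = 97.0 × 1.04 × (528 − 280) = 25018 kJ/min
Energy balance on cold side (adiabatic exchanger): Q = ṁ_c·Cp_c·(T_c,out − T_c,in)
T_c,out = -32.0 + 25018/(152 × 1.71) = 64.254 °C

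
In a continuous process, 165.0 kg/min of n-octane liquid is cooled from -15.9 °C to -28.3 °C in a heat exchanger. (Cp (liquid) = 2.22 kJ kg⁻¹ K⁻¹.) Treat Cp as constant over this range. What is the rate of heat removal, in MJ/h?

Q = ṁ·Cp·ΔT = 165.0 × 2.22 × (-28.3 − -15.9) = -4542.1 kJ/min
Converting: 4542.1 / 60 s = 75.702 kW
Cooling duty = 272.53 MJ/h

Q_c = 273 MJ/h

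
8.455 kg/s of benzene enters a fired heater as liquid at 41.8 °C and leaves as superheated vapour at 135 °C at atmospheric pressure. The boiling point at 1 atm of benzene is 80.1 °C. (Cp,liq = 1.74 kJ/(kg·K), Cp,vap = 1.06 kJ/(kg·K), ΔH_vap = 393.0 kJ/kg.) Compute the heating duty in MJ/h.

Q = 15800 MJ/h

liquid 41.8→80.1 °C: 66.642 kJ/kg
vaporisation at 80.1 °C: 393 kJ/kg
vapour 80.1→135 °C: 58.194 kJ/kg
Δh = 66.642 + 393 + 58.194 = 517.84 kJ/kg
Q = ṁ·Δh = 8.455 kg/s × 517.84 kJ/kg = 4378.3 kJ/s
|Q| = 4378.3 kW = 15762 MJ/h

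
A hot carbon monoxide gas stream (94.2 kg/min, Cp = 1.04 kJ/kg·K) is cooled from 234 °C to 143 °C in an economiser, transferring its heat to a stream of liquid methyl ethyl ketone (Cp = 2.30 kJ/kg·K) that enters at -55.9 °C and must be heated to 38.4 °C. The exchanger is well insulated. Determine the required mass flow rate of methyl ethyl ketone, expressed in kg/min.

Heat released by hot stream: Q = 94.2 × 1.04 × (234 − 143) = 8915.1 kJ/min
Energy balance on cold side (adiabatic exchanger): Q = ṁ_c·Cp_c·(T_c,out − T_c,in)
ṁ_c = 8915.1 / [2.30 × (38.4 − -55.9)] = 41.104 kg/min

ṁ_c = 41.1 kg/min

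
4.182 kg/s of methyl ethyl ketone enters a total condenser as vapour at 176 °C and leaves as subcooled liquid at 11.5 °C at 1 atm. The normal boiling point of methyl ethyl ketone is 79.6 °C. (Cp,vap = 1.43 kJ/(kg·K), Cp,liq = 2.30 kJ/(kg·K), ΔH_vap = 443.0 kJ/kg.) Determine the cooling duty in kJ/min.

Q_c = 185000 kJ/min

vapour 176→79.6 °C: -137.85 kJ/kg
condensation at 79.6 °C: -443 kJ/kg
liquid 79.6→11.5 °C: -156.63 kJ/kg
Δh = -137.85 + -443 + -156.63 = -737.48 kJ/kg
Q = ṁ·Δh = 4.182 kg/s × -737.48 kJ/kg = -3084.1 kJ/s
|Q| = 3084.1 kW = 185050 kJ/min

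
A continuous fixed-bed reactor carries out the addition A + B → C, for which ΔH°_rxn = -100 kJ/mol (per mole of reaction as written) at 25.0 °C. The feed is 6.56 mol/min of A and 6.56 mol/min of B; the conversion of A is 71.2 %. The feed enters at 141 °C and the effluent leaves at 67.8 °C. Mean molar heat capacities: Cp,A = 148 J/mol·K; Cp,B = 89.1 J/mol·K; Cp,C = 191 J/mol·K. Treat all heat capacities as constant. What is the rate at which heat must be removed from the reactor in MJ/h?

Extent of reaction ξ = 0.712 × 6.56 = 4.6707 mol/min
Reaction term: ξ·ΔH°_rxn = 4.6707 × -100 = -467.07 kJ/min
Sensible, feed 141→25 °C: -180.42 kJ/min
Outlet flows (mol/min): A 1.8893, B 1.8893, C 4.6707
Sensible, products 25→67.8 °C: 57.354 kJ/min
Q = ΔH = -590.14 kJ/min = -9.8357 kW
Heat removed = 35.408 MJ/h

Q_out = 35.4 MJ/h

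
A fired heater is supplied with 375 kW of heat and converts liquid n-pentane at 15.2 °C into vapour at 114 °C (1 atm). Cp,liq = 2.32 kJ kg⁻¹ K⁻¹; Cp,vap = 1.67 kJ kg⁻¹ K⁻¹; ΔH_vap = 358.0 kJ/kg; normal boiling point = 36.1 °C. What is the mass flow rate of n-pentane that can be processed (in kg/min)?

ṁ = 41.9 kg/min

Δh = 2.32×(36.1−15.2) + 358.0 + 1.67×(114−36.1) = 536.58 kJ/kg
Q = 375 kW = 375 kJ/s = 22500 kJ/min
ṁ = Q/Δh = 22500 / 536.58 = 41.932 kg/min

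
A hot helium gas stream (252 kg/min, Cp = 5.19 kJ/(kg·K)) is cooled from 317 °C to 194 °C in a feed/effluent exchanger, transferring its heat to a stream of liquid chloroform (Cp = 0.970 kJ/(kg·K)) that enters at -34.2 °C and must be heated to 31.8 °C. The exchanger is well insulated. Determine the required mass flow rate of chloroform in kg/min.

Heat released by hot stream: Q = 252 × 5.19 × (317 − 194) = 160870 kJ/min
Energy balance on cold side (adiabatic exchanger): Q = ṁ_c·Cp_c·(T_c,out − T_c,in)
ṁ_c = 160870 / [0.970 × (31.8 − -34.2)] = 2512.8 kg/min

ṁ_c = 2510 kg/min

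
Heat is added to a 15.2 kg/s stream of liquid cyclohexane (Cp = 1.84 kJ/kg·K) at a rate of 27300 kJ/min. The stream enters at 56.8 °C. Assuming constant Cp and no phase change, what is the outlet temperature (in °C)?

Q = 27300 kJ/min = 455 kJ/s
ΔT = Q/(ṁ·Cp) = 455/(15.2×1.84) = 16.269 K
T_out = 56.8 + 16.269 = 73.069 °C

T_out = 73.1 °C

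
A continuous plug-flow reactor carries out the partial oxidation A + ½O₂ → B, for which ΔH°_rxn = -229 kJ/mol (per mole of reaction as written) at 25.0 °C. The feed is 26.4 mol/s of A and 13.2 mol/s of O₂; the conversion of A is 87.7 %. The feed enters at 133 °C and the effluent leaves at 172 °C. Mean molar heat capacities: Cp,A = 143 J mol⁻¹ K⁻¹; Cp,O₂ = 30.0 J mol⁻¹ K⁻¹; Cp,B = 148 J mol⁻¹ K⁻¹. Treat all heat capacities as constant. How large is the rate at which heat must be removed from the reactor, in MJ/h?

Extent of reaction ξ = 0.877 × 26.4 = 23.153 mol/s
Reaction term: ξ·ΔH°_rxn = 23.153 × -229 = -5302 kJ/s
Sensible, feed 133→25 °C: -450.49 kJ/s
Outlet flows (mol/s): A 3.2472, O₂ 1.6236, B 23.153
Sensible, products 25→172 °C: 579.13 kJ/s
Q = ΔH = -5173.3 kJ/s = -5173.3 kW
Heat removed = 18624 MJ/h

Q_out = 18600 MJ/h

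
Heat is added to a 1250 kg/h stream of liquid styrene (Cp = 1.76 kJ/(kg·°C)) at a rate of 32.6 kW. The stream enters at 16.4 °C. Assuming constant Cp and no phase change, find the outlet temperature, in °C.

T_out = 69.7 °C

Q = 32.6 kW = 117360 kJ/h
ΔT = Q/(ṁ·Cp) = 117360/(1250×1.76) = 53.345 K
T_out = 16.4 + 53.345 = 69.745 °C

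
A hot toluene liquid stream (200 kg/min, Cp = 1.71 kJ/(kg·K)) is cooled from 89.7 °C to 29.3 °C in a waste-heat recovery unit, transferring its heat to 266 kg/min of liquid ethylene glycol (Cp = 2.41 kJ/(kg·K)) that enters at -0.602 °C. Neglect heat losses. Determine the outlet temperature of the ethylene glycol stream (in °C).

Heat released by hot stream: Q = 200 × 1.71 × (89.7 − 29.3) = 20657 kJ/min
Energy balance on cold side (adiabatic exchanger): Q = ṁ_c·Cp_c·(T_c,out − T_c,in)
T_c,out = -0.602 + 20657/(266 × 2.41) = 31.621 °C

T_c,out = 31.6 °C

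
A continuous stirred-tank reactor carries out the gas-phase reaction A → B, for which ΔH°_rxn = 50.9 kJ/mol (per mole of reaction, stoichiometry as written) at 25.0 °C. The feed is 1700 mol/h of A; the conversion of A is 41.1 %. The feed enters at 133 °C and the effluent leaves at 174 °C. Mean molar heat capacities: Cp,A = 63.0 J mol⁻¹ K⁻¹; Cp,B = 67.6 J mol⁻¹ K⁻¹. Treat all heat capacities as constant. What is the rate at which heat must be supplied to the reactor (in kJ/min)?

Extent of reaction ξ = 0.411 × 1700 = 698.7 mol/h
Reaction term: ξ·ΔH°_rxn = 698.7 × 50.9 = 35564 kJ/h
Sensible, feed 133→25 °C: -11567 kJ/h
Outlet flows (mol/h): A 1001.3, B 698.7
Sensible, products 25→174 °C: 16437 kJ/h
Q = ΔH = 40434 kJ/h = 11.232 kW
Heat supplied = 673.9 kJ/min

Q_in = 674 kJ/min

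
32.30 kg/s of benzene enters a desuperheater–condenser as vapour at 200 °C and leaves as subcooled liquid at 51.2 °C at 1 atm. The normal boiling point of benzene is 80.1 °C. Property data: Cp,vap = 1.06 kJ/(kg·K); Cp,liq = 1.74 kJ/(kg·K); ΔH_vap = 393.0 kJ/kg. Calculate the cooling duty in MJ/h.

Q_c = 66300 MJ/h

vapour 200→80.1 °C: -127.09 kJ/kg
condensation at 80.1 °C: -393 kJ/kg
liquid 80.1→51.2 °C: -50.286 kJ/kg
Δh = -127.09 + -393 + -50.286 = -570.38 kJ/kg
Q = ṁ·Δh = 32.30 kg/s × -570.38 kJ/kg = -18423 kJ/s
|Q| = 18423 kW = 66324 MJ/h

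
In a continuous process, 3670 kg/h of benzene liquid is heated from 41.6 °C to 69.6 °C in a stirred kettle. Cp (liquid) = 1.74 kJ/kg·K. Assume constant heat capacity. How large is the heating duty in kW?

Q = ṁ·Cp·ΔT = 3670 × 1.74 × (69.6 − 41.6) = 178800 kJ/h
Converting: 178800 / 3600 s = 49.667 kW

Q = 49.7 kW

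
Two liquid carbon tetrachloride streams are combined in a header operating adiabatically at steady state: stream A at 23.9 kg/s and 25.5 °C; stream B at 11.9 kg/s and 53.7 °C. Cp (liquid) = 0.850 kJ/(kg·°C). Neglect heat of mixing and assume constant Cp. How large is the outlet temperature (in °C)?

T_out = 34.9 °C

Energy balance with Q = 0: Σ ṁᵢCp,ᵢ(T_out − Tᵢ) = 0
Σ ṁᵢCp,ᵢTᵢ = 23.9×0.850×25.5 + 11.9×0.850×53.7 = 1061.2
Σ ṁᵢCp,ᵢ = 23.9×0.850 + 11.9×0.850 = 30.43
T_out = 1061.2 / 30.43 = 34.874 °C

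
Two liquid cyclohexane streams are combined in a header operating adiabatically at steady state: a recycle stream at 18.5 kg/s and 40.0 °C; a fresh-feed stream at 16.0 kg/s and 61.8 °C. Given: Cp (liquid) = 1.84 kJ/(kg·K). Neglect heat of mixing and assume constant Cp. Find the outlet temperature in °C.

No heat crosses the boundary, so H_out = H_in.
T_out = Σ ṁᵢCp,ᵢTᵢ / Σ ṁᵢCp,ᵢ
      = 3181 / 63.48 = 50.11 °C

T_out = 50.1 °C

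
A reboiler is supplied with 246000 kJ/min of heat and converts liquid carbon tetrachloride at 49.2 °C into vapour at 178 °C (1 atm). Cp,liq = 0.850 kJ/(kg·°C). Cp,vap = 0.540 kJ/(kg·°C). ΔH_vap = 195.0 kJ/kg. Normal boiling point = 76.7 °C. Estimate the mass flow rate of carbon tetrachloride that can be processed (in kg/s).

Δh = 0.850×(76.7−49.2) + 195.0 + 0.540×(178−76.7) = 273.08 kJ/kg
Q = 246000 kJ/min = 4100 kJ/s = 4100 kJ/s
ṁ = Q/Δh = 4100 / 273.08 = 15.014 kg/s

ṁ = 15.0 kg/s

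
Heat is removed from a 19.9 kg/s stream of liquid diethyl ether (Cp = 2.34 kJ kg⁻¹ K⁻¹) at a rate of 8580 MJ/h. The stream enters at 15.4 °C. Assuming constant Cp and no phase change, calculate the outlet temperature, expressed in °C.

Q = 8580 MJ/h = 2383.3 kJ/s
ΔT = Q/(ṁ·Cp) = 2383.3/(19.9×2.34) = 51.182 K
T_out = 15.4 − 51.182 = -35.782 °C

T_out = -35.8 °C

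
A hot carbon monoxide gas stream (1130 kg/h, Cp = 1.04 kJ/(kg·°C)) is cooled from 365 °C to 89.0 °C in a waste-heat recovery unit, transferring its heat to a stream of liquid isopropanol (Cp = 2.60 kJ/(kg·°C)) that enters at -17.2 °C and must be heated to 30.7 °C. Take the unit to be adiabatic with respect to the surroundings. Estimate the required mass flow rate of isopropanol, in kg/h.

Heat released by hot stream: Q = 1130 × 1.04 × (365 − 89.0) = 324360 kJ/h
Energy balance on cold side (adiabatic exchanger): Q = ṁ_c·Cp_c·(T_c,out − T_c,in)
ṁ_c = 324360 / [2.60 × (30.7 − -17.2)] = 2604.4 kg/h

ṁ_c = 2600 kg/h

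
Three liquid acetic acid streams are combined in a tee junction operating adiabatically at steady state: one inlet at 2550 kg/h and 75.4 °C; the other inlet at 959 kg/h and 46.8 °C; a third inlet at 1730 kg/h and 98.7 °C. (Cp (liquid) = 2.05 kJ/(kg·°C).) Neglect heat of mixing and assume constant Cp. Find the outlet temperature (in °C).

Adiabatic, steady state ⇒ Σ ṁᵢCp,ᵢ(T_out − Tᵢ) = 0
Σ ṁᵢCp,ᵢTᵢ = 2550×2.05×75.4 + 959×2.05×46.8 + 1730×2.05×98.7 = 836200
Σ ṁᵢCp,ᵢ = 2550×2.05 + 959×2.05 + 1730×2.05 = 10740
T_out = 836200 / 10740 = 77.859 °C

T_out = 77.9 °C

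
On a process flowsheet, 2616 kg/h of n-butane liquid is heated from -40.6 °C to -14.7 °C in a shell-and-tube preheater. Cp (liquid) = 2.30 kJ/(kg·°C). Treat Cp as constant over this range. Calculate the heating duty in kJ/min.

Q = 2600 kJ/min

Q = ṁ·Cp·ΔT = 2616 × 2.30 × (-14.7 − -40.6) = 155840 kJ/h
Converting: 155840 / 3600 s = 43.288 kW
Heating duty = 2597.3 kJ/min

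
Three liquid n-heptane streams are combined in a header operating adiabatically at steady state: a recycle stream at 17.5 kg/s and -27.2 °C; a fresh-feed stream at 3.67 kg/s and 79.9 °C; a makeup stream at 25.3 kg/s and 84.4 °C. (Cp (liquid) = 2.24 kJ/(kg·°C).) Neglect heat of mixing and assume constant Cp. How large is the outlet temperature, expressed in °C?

No heat crosses the boundary, so H_out = H_in.
Σ ṁᵢCp,ᵢTᵢ = 17.5×2.24×-27.2 + 3.67×2.24×79.9 + 25.3×2.24×84.4 = 4373.7
Σ ṁᵢCp,ᵢ = 17.5×2.24 + 3.67×2.24 + 25.3×2.24 = 104.09
T_out = 4373.7 / 104.09 = 42.017 °C

T_out = 42.0 °C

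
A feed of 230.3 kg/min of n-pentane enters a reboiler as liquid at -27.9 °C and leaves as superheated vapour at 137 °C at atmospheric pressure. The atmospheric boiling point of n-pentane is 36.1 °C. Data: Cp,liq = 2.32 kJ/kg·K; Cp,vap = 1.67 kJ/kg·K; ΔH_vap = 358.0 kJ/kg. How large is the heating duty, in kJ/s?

Q = 2590 kJ/s

liquid -27.9→36.1 °C: 148.48 kJ/kg
vaporisation at 36.1 °C: 358 kJ/kg
vapour 36.1→137 °C: 168.5 kJ/kg
Δh = 148.48 + 358 + 168.5 = 674.98 kJ/kg
Q = ṁ·Δh = 230.3 kg/min × 674.98 kJ/kg = 155450 kJ/min
|Q| = 2590.8 kW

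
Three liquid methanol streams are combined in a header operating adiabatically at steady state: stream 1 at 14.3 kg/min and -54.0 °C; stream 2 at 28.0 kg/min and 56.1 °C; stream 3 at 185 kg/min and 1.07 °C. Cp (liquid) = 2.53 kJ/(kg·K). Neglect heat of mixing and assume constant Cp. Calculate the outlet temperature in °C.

No heat crosses the boundary, so H_out = H_in.
T_out = Σ ṁᵢCp,ᵢTᵢ / Σ ṁᵢCp,ᵢ
      = 2521.3 / 575.07 = 4.3843 °C

T_out = 4.38 °C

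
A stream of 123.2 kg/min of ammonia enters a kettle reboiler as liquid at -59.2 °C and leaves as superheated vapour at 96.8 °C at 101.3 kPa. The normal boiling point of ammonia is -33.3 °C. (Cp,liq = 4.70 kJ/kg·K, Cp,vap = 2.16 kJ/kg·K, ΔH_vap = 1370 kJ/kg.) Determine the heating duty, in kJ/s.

Q = 3640 kJ/s

liquid -59.2→-33.3 °C: 121.73 kJ/kg
vaporisation at -33.3 °C: 1370 kJ/kg
vapour -33.3→96.8 °C: 281.02 kJ/kg
Δh = 121.73 + 1370 + 281.02 = 1772.7 kJ/kg
Q = ṁ·Δh = 123.2 kg/min × 1772.7 kJ/kg = 218400 kJ/min
|Q| = 3640 kW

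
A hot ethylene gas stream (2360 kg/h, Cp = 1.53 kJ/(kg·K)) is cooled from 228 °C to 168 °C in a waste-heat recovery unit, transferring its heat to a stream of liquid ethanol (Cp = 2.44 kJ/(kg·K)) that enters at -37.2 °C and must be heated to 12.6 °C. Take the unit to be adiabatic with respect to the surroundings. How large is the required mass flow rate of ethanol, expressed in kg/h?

Heat released by hot stream: Q = 2360 × 1.53 × (228 − 168) = 216650 kJ/h
Energy balance on cold side (adiabatic exchanger): Q = ṁ_c·Cp_c·(T_c,out − T_c,in)
ṁ_c = 216650 / [2.44 × (12.6 − -37.2)] = 1782.9 kg/h

ṁ_c = 1780 kg/h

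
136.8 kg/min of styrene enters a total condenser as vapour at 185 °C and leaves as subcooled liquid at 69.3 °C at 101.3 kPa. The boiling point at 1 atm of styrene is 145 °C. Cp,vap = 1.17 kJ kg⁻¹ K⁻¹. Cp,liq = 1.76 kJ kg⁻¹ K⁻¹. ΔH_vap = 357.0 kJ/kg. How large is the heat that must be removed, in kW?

vapour 185→145 °C: -46.8 kJ/kg
condensation at 145 °C: -357 kJ/kg
liquid 145→69.3 °C: -133.23 kJ/kg
Δh = -46.8 + -357 + -133.23 = -537.03 kJ/kg
Q = ṁ·Δh = 136.8 kg/min × -537.03 kJ/kg = -73466 kJ/min
|Q| = 1224.4 kW

Q_c = 1220 kW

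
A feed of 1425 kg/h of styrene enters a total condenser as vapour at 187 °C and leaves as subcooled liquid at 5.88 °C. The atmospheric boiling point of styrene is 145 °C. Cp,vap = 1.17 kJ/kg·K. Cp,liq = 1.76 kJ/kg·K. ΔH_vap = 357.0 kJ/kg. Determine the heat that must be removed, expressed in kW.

vapour 187→145 °C: -49.14 kJ/kg
condensation at 145 °C: -357 kJ/kg
liquid 145→5.88 °C: -244.85 kJ/kg
Δh = -49.14 + -357 + -244.85 = -650.99 kJ/kg
Q = ṁ·Δh = 1425 kg/h × -650.99 kJ/kg = -927660 kJ/h
|Q| = 257.68 kW

Q_c = 258 kW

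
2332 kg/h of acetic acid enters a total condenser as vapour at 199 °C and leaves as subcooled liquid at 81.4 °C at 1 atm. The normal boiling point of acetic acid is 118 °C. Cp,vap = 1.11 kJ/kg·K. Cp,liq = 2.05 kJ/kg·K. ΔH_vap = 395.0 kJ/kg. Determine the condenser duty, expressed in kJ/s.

Q_c = 363 kJ/s

vapour 199→118 °C: -89.91 kJ/kg
condensation at 118 °C: -395 kJ/kg
liquid 118→81.4 °C: -75.03 kJ/kg
Δh = -89.91 + -395 + -75.03 = -559.94 kJ/kg
Q = ṁ·Δh = 2332 kg/h × -559.94 kJ/kg = -1.3058e+06 kJ/h
|Q| = 362.72 kW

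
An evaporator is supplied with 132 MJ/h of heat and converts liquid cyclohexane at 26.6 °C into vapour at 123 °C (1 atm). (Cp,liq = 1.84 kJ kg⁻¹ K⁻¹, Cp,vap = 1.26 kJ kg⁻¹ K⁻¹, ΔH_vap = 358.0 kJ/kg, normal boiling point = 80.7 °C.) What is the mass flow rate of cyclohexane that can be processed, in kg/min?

Δh = 1.84×(80.7−26.6) + 358.0 + 1.26×(123−80.7) = 510.84 kJ/kg
Q = 132 MJ/h = 36.667 kJ/s = 2200 kJ/min
ṁ = Q/Δh = 2200 / 510.84 = 4.3066 kg/min

ṁ = 4.31 kg/min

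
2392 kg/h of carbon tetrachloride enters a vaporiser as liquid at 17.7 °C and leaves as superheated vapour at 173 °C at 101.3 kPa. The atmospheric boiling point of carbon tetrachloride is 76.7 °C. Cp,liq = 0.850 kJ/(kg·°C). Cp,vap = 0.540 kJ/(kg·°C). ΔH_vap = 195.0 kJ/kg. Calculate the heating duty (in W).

Q = 197000 W

liquid 17.7→76.7 °C: 50.15 kJ/kg
vaporisation at 76.7 °C: 195 kJ/kg
vapour 76.7→173 °C: 52.002 kJ/kg
Δh = 50.15 + 195 + 52.002 = 297.15 kJ/kg
Q = ṁ·Δh = 2392 kg/h × 297.15 kJ/kg = 710790 kJ/h
|Q| = 197.44 kW = 197440 W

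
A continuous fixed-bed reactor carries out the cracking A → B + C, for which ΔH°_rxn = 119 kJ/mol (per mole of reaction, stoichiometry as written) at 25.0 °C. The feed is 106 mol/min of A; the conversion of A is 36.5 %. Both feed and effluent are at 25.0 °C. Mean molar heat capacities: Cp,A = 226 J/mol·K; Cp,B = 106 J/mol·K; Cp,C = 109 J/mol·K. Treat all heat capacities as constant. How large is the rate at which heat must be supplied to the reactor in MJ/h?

Q_in = 276 MJ/h

Extent of reaction ξ = 0.365 × 106 = 38.69 mol/min
Reaction term: ξ·ΔH°_rxn = 38.69 × 119 = 4604.1 kJ/min
Q = ΔH = 4604.1 kJ/min = 76.735 kW
Heat supplied = 276.25 MJ/h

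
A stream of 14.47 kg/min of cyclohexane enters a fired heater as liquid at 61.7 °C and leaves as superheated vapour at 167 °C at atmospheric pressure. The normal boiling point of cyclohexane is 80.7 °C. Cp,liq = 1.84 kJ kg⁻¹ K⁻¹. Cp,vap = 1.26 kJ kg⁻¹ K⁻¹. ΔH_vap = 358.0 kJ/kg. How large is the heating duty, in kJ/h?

Q = 436000 kJ/h

liquid 61.7→80.7 °C: 34.96 kJ/kg
vaporisation at 80.7 °C: 358 kJ/kg
vapour 80.7→167 °C: 108.74 kJ/kg
Δh = 34.96 + 358 + 108.74 = 501.7 kJ/kg
Q = ṁ·Δh = 14.47 kg/min × 501.7 kJ/kg = 7259.6 kJ/min
|Q| = 120.99 kW = 435570 kJ/h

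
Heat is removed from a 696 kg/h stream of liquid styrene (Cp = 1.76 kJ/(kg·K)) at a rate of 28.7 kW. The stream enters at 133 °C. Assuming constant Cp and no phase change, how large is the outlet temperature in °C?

Q = 28.7 kW = 103320 kJ/h
ΔT = Q/(ṁ·Cp) = 103320/(696×1.76) = 84.346 K
T_out = 133 − 84.346 = 48.654 °C

T_out = 48.7 °C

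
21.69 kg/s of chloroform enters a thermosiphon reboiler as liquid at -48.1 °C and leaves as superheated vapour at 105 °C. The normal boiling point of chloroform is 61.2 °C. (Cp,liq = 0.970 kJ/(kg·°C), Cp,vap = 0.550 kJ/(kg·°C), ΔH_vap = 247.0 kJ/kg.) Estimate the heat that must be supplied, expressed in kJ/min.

Q = 491000 kJ/min

liquid -48.1→61.2 °C: 106.02 kJ/kg
vaporisation at 61.2 °C: 247 kJ/kg
vapour 61.2→105 °C: 24.09 kJ/kg
Δh = 106.02 + 247 + 24.09 = 377.11 kJ/kg
Q = ṁ·Δh = 21.69 kg/s × 377.11 kJ/kg = 8179.5 kJ/s
|Q| = 8179.5 kW = 490770 kJ/min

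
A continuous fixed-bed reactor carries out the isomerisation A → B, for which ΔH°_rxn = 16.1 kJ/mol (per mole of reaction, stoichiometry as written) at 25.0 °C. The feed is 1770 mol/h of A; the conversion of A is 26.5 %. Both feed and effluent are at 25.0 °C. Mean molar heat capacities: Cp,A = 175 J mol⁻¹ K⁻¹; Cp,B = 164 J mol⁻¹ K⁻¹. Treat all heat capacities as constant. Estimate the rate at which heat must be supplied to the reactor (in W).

Q_in = 2100 W

Extent of reaction ξ = 0.265 × 1770 = 469.05 mol/h
Reaction term: ξ·ΔH°_rxn = 469.05 × 16.1 = 7551.7 kJ/h
Q = ΔH = 7551.7 kJ/h = 2.0977 kW
Heat supplied = 2097.7 W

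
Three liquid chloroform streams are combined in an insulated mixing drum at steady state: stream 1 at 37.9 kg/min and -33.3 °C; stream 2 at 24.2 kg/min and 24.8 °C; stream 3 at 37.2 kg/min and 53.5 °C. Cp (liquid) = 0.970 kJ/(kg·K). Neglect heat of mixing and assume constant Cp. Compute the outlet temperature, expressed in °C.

T_out = 13.4 °C

Adiabatic, steady state ⇒ Σ ṁᵢCp,ᵢ(T_out − Tᵢ) = 0
T_out = Σ ṁᵢCp,ᵢTᵢ / Σ ṁᵢCp,ᵢ
      = 1288.4 / 96.321 = 13.377 °C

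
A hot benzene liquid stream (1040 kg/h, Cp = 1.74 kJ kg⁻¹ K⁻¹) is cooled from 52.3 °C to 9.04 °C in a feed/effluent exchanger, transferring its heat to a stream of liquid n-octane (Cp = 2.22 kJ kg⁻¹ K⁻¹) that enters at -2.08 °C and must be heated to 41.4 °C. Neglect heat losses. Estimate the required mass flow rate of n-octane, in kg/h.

ṁ_c = 811 kg/h

Heat released by hot stream: Q = 1040 × 1.74 × (52.3 − 9.04) = 78283 kJ/h
Energy balance on cold side (adiabatic exchanger): Q = ṁ_c·Cp_c·(T_c,out − T_c,in)
ṁ_c = 78283 / [2.22 × (41.4 − -2.08)] = 811.01 kg/h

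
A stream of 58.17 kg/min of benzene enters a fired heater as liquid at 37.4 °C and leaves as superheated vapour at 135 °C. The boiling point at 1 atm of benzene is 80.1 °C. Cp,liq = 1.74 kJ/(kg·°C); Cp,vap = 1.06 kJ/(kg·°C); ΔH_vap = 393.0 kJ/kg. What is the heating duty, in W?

liquid 37.4→80.1 °C: 74.298 kJ/kg
vaporisation at 80.1 °C: 393 kJ/kg
vapour 80.1→135 °C: 58.194 kJ/kg
Δh = 74.298 + 393 + 58.194 = 525.49 kJ/kg
Q = ṁ·Δh = 58.17 kg/min × 525.49 kJ/kg = 30568 kJ/min
|Q| = 509.46 kW = 509460 W

Q = 509000 W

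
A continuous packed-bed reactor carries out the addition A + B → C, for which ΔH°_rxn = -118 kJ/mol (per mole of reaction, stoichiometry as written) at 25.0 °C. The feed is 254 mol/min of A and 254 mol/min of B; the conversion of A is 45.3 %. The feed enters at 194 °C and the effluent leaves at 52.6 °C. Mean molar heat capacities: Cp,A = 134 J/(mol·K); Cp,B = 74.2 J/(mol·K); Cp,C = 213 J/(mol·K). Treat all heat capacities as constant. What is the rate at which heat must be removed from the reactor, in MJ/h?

Extent of reaction ξ = 0.453 × 254 = 115.06 mol/min
Reaction term: ξ·ΔH°_rxn = 115.06 × -118 = -13577 kJ/min
Sensible, feed 194→25 °C: -8937.2 kJ/min
Outlet flows (mol/min): A 138.94, B 138.94, C 115.06
Sensible, products 25→52.6 °C: 1474.8 kJ/min
Q = ΔH = -21040 kJ/min = -350.66 kW
Heat removed = 1262.4 MJ/h

Q_out = 1260 MJ/h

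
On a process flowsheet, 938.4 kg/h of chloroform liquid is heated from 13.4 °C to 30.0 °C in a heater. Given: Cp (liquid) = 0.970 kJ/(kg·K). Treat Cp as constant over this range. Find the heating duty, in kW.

Q = ṁ·Cp·ΔT = 938.4 × 0.970 × (30.0 − 13.4) = 15110 kJ/h
Converting: 15110 / 3600 s = 4.1973 kW

Q = 4.20 kW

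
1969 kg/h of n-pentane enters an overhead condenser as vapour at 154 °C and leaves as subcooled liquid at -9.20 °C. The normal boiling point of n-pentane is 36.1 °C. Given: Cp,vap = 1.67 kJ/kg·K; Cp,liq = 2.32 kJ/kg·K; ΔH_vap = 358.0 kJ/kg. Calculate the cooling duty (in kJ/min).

Q_c = 21700 kJ/min

vapour 154→36.1 °C: -196.89 kJ/kg
condensation at 36.1 °C: -358 kJ/kg
liquid 36.1→-9.20 °C: -105.1 kJ/kg
Δh = -196.89 + -358 + -105.1 = -659.99 kJ/kg
Q = ṁ·Δh = 1969 kg/h × -659.99 kJ/kg = -1.2995e+06 kJ/h
|Q| = 360.98 kW = 21659 kJ/min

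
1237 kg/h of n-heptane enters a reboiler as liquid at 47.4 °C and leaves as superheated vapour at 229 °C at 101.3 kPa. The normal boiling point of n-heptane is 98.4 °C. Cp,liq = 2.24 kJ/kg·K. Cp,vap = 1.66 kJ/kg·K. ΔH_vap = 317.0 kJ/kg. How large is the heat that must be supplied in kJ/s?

liquid 47.4→98.4 °C: 114.24 kJ/kg
vaporisation at 98.4 °C: 317 kJ/kg
vapour 98.4→229 °C: 216.8 kJ/kg
Δh = 114.24 + 317 + 216.8 = 648.04 kJ/kg
Q = ṁ·Δh = 1237 kg/h × 648.04 kJ/kg = 801620 kJ/h
|Q| = 222.67 kW

Q = 223 kJ/s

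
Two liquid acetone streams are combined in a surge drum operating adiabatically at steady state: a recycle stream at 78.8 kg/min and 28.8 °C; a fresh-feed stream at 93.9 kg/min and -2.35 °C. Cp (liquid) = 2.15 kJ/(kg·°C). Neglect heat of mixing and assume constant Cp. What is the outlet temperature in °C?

Energy balance with Q = 0: Σ ṁᵢCp,ᵢ(T_out − Tᵢ) = 0
T_out = Σ ṁᵢCp,ᵢTᵢ / Σ ṁᵢCp,ᵢ
      = 4404.9 / 371.3 = 11.863 °C

T_out = 11.9 °C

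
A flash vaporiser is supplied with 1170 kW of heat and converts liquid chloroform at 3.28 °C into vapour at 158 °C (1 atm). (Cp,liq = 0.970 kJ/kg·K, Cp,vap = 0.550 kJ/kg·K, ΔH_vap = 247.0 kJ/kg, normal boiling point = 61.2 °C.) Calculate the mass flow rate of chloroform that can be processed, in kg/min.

Δh = 0.970×(61.2−3.28) + 247.0 + 0.550×(158−61.2) = 356.42 kJ/kg
Q = 1170 kW = 1170 kJ/s = 70200 kJ/min
ṁ = Q/Δh = 70200 / 356.42 = 196.96 kg/min

ṁ = 197 kg/min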